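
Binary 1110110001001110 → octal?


Group into 3-bit groups: 001110110001001110
  001 = 1
  110 = 6
  110 = 6
  001 = 1
  001 = 1
  110 = 6
= 0o166116


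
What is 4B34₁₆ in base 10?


Positional values:
Position 0: 4 × 16^0 = 4 × 1 = 4
Position 1: 3 × 16^1 = 3 × 16 = 48
Position 2: B × 16^2 = 11 × 256 = 2816
Position 3: 4 × 16^3 = 4 × 4096 = 16384
Sum = 4 + 48 + 2816 + 16384
= 19252


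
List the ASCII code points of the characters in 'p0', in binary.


String: 'p0'  (2 characters)
Per-character ASCII lookup:
  'p': lowercase starts at 97: 'p' = 97 + 15 = 112 → 1110000
  '0': digits start at 48: '0' = 48 + 0 = 48 → 110000
= 1110000 110000


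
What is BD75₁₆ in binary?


Each hex digit → 4 binary bits:
  B = 1011
  D = 1101
  7 = 0111
  5 = 0101
Concatenate: 1011 1101 0111 0101
= 1011110101110101


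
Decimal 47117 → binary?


Divide by 2 repeatedly:
47117 ÷ 2 = 23558 remainder 1
23558 ÷ 2 = 11779 remainder 0
11779 ÷ 2 = 5889 remainder 1
5889 ÷ 2 = 2944 remainder 1
2944 ÷ 2 = 1472 remainder 0
1472 ÷ 2 = 736 remainder 0
736 ÷ 2 = 368 remainder 0
368 ÷ 2 = 184 remainder 0
184 ÷ 2 = 92 remainder 0
92 ÷ 2 = 46 remainder 0
46 ÷ 2 = 23 remainder 0
23 ÷ 2 = 11 remainder 1
11 ÷ 2 = 5 remainder 1
5 ÷ 2 = 2 remainder 1
2 ÷ 2 = 1 remainder 0
1 ÷ 2 = 0 remainder 1
Reading remainders bottom-up:
= 1011100000001101


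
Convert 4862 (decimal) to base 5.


Divide by 5 repeatedly:
4862 ÷ 5 = 972 remainder 2
972 ÷ 5 = 194 remainder 2
194 ÷ 5 = 38 remainder 4
38 ÷ 5 = 7 remainder 3
7 ÷ 5 = 1 remainder 2
1 ÷ 5 = 0 remainder 1
Reading remainders bottom-up:
= 123422


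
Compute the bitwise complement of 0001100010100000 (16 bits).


Original: 0001100010100000
Invert all bits:
  bit 0: 0 → 1
  bit 1: 0 → 1
  bit 2: 0 → 1
  bit 3: 1 → 0
  bit 4: 1 → 0
  bit 5: 0 → 1
  bit 6: 0 → 1
  bit 7: 0 → 1
  bit 8: 1 → 0
  bit 9: 0 → 1
  bit 10: 1 → 0
  bit 11: 0 → 1
  bit 12: 0 → 1
  bit 13: 0 → 1
  bit 14: 0 → 1
  bit 15: 0 → 1
= 1110011101011111


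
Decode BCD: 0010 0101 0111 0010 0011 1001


Each 4-bit group → digit:
  0010 → 2
  0101 → 5
  0111 → 7
  0010 → 2
  0011 → 3
  1001 → 9
= 257239


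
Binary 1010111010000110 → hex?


Group into 4-bit nibbles: 1010111010000110
  1010 = A
  1110 = E
  1000 = 8
  0110 = 6
= 0xAE86


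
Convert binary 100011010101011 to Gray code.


Binary: 100011010101011
Gray code: G = B XOR (B >> 1)
B >> 1 = 010001101010101
100011010101011 XOR 010001101010101:
  1 XOR 0 = 1
  0 XOR 1 = 1
  0 XOR 0 = 0
  0 XOR 0 = 0
  1 XOR 0 = 1
  1 XOR 1 = 0
  0 XOR 1 = 1
  1 XOR 0 = 1
  0 XOR 1 = 1
  1 XOR 0 = 1
  0 XOR 1 = 1
  1 XOR 0 = 1
  0 XOR 1 = 1
  1 XOR 0 = 1
  1 XOR 1 = 0
= 110010111111110


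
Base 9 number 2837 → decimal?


Positional values (base 9):
  7 × 9^0 = 7 × 1 = 7
  3 × 9^1 = 3 × 9 = 27
  8 × 9^2 = 8 × 81 = 648
  2 × 9^3 = 2 × 729 = 1458
Sum = 7 + 27 + 648 + 1458
= 2140


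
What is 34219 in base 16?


Divide by 16 repeatedly:
34219 ÷ 16 = 2138 remainder 11 (B)
2138 ÷ 16 = 133 remainder 10 (A)
133 ÷ 16 = 8 remainder 5 (5)
8 ÷ 16 = 0 remainder 8 (8)
Reading remainders bottom-up:
= 0x85AB


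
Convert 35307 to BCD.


Each digit → 4-bit binary:
  3 → 0011
  5 → 0101
  3 → 0011
  0 → 0000
  7 → 0111
= 0011 0101 0011 0000 0111


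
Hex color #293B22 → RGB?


Hex: #293B22
R = 29₁₆ = 41
G = 3B₁₆ = 59
B = 22₁₆ = 34
= RGB(41, 59, 34)


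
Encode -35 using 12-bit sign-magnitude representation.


Sign bit: 1 (negative)
Magnitude: 35 = 00000100011
= 100000100011


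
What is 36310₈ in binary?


Each octal digit → 3 binary bits:
  3 = 011
  6 = 110
  3 = 011
  1 = 001
  0 = 000
Concatenate: 011 110 011 001 000
= 011110011001000


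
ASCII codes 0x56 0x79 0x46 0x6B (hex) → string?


Codes (hex): 0x56 0x79 0x46 0x6B
Per-code ASCII lookup:
  0x56 = 86  (range 65-90: uppercase, 86 - 65 = 21) → 'V'
  0x79 = 121  (range 97-122: lowercase, 121 - 97 = 24) → 'y'
  0x46 = 70  (range 65-90: uppercase, 70 - 65 = 5) → 'F'
  0x6B = 107  (range 97-122: lowercase, 107 - 97 = 10) → 'k'
= 'VyFk'


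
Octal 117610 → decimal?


Positional values:
Position 0: 0 × 8^0 = 0
Position 1: 1 × 8^1 = 8
Position 2: 6 × 8^2 = 384
Position 3: 7 × 8^3 = 3584
Position 4: 1 × 8^4 = 4096
Position 5: 1 × 8^5 = 32768
Sum = 0 + 8 + 384 + 3584 + 4096 + 32768
= 40840


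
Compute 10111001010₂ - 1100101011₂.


Align and subtract column by column (LSB to MSB, borrowing when needed):
  10111001010
- 01100101011
  -----------
  col 0: (0 - 0 borrow-in) - 1 → borrow from next column: (0+2) - 1 = 1, borrow out 1
  col 1: (1 - 1 borrow-in) - 1 → borrow from next column: (0+2) - 1 = 1, borrow out 1
  col 2: (0 - 1 borrow-in) - 0 → borrow from next column: (-1+2) - 0 = 1, borrow out 1
  col 3: (1 - 1 borrow-in) - 1 → borrow from next column: (0+2) - 1 = 1, borrow out 1
  col 4: (0 - 1 borrow-in) - 0 → borrow from next column: (-1+2) - 0 = 1, borrow out 1
  col 5: (0 - 1 borrow-in) - 1 → borrow from next column: (-1+2) - 1 = 0, borrow out 1
  col 6: (1 - 1 borrow-in) - 0 → 0 - 0 = 0, borrow out 0
  col 7: (1 - 0 borrow-in) - 0 → 1 - 0 = 1, borrow out 0
  col 8: (1 - 0 borrow-in) - 1 → 1 - 1 = 0, borrow out 0
  col 9: (0 - 0 borrow-in) - 1 → borrow from next column: (0+2) - 1 = 1, borrow out 1
  col 10: (1 - 1 borrow-in) - 0 → 0 - 0 = 0, borrow out 0
Reading bits MSB→LSB: 01010011111
Strip leading zeros: 1010011111
= 1010011111


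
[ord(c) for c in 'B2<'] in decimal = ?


String: 'B2<'  (3 characters)
Per-character ASCII lookup:
  'B': uppercase starts at 65: 'B' = 65 + 1 = 66
  '2': digits start at 48: '2' = 48 + 2 = 50
  '<': special character: '<' = 60
= 66 50 60


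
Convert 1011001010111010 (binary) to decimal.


Positional values:
Bit 1: 1 × 2^1 = 2
Bit 3: 1 × 2^3 = 8
Bit 4: 1 × 2^4 = 16
Bit 5: 1 × 2^5 = 32
Bit 7: 1 × 2^7 = 128
Bit 9: 1 × 2^9 = 512
Bit 12: 1 × 2^12 = 4096
Bit 13: 1 × 2^13 = 8192
Bit 15: 1 × 2^15 = 32768
Sum = 2 + 8 + 16 + 32 + 128 + 512 + 4096 + 8192 + 32768
= 45754


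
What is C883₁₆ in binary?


Each hex digit → 4 binary bits:
  C = 1100
  8 = 1000
  8 = 1000
  3 = 0011
Concatenate: 1100 1000 1000 0011
= 1100100010000011


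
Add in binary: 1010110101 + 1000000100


Align and add column by column (LSB to MSB, carry propagating):
  01010110101
+ 01000000100
  -----------
  col 0: 1 + 0 + 0 (carry in) = 1 → bit 1, carry out 0
  col 1: 0 + 0 + 0 (carry in) = 0 → bit 0, carry out 0
  col 2: 1 + 1 + 0 (carry in) = 2 → bit 0, carry out 1
  col 3: 0 + 0 + 1 (carry in) = 1 → bit 1, carry out 0
  col 4: 1 + 0 + 0 (carry in) = 1 → bit 1, carry out 0
  col 5: 1 + 0 + 0 (carry in) = 1 → bit 1, carry out 0
  col 6: 0 + 0 + 0 (carry in) = 0 → bit 0, carry out 0
  col 7: 1 + 0 + 0 (carry in) = 1 → bit 1, carry out 0
  col 8: 0 + 0 + 0 (carry in) = 0 → bit 0, carry out 0
  col 9: 1 + 1 + 0 (carry in) = 2 → bit 0, carry out 1
  col 10: 0 + 0 + 1 (carry in) = 1 → bit 1, carry out 0
Reading bits MSB→LSB: 10010111001
Strip leading zeros: 10010111001
= 10010111001


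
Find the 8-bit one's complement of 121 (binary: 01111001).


Original: 01111001
Invert all bits:
  bit 0: 0 → 1
  bit 1: 1 → 0
  bit 2: 1 → 0
  bit 3: 1 → 0
  bit 4: 1 → 0
  bit 5: 0 → 1
  bit 6: 0 → 1
  bit 7: 1 → 0
= 10000110


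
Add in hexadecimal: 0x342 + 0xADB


Align and add column by column (LSB to MSB, each column mod 16 with carry):
  0342
+ 0ADB
  ----
  col 0: 2(2) + B(11) + 0 (carry in) = 13 → D(13), carry out 0
  col 1: 4(4) + D(13) + 0 (carry in) = 17 → 1(1), carry out 1
  col 2: 3(3) + A(10) + 1 (carry in) = 14 → E(14), carry out 0
  col 3: 0(0) + 0(0) + 0 (carry in) = 0 → 0(0), carry out 0
Reading digits MSB→LSB: 0E1D
Strip leading zeros: E1D
= 0xE1D


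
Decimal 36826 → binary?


Divide by 2 repeatedly:
36826 ÷ 2 = 18413 remainder 0
18413 ÷ 2 = 9206 remainder 1
9206 ÷ 2 = 4603 remainder 0
4603 ÷ 2 = 2301 remainder 1
2301 ÷ 2 = 1150 remainder 1
1150 ÷ 2 = 575 remainder 0
575 ÷ 2 = 287 remainder 1
287 ÷ 2 = 143 remainder 1
143 ÷ 2 = 71 remainder 1
71 ÷ 2 = 35 remainder 1
35 ÷ 2 = 17 remainder 1
17 ÷ 2 = 8 remainder 1
8 ÷ 2 = 4 remainder 0
4 ÷ 2 = 2 remainder 0
2 ÷ 2 = 1 remainder 0
1 ÷ 2 = 0 remainder 1
Reading remainders bottom-up:
= 1000111111011010


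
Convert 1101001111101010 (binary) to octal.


Group into 3-bit groups: 001101001111101010
  001 = 1
  101 = 5
  001 = 1
  111 = 7
  101 = 5
  010 = 2
= 0o151752


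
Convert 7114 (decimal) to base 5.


Divide by 5 repeatedly:
7114 ÷ 5 = 1422 remainder 4
1422 ÷ 5 = 284 remainder 2
284 ÷ 5 = 56 remainder 4
56 ÷ 5 = 11 remainder 1
11 ÷ 5 = 2 remainder 1
2 ÷ 5 = 0 remainder 2
Reading remainders bottom-up:
= 211424


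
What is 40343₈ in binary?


Each octal digit → 3 binary bits:
  4 = 100
  0 = 000
  3 = 011
  4 = 100
  3 = 011
Concatenate: 100 000 011 100 011
= 100000011100011


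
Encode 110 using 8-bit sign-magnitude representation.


Sign bit: 0 (positive)
Magnitude: 110 = 1101110
= 01101110


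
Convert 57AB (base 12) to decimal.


Positional values (base 12):
  B × 12^0 = 11 × 1 = 11
  A × 12^1 = 10 × 12 = 120
  7 × 12^2 = 7 × 144 = 1008
  5 × 12^3 = 5 × 1728 = 8640
Sum = 11 + 120 + 1008 + 8640
= 9779


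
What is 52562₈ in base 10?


Positional values:
Position 0: 2 × 8^0 = 2
Position 1: 6 × 8^1 = 48
Position 2: 5 × 8^2 = 320
Position 3: 2 × 8^3 = 1024
Position 4: 5 × 8^4 = 20480
Sum = 2 + 48 + 320 + 1024 + 20480
= 21874


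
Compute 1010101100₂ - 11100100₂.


Align and subtract column by column (LSB to MSB, borrowing when needed):
  1010101100
- 0011100100
  ----------
  col 0: (0 - 0 borrow-in) - 0 → 0 - 0 = 0, borrow out 0
  col 1: (0 - 0 borrow-in) - 0 → 0 - 0 = 0, borrow out 0
  col 2: (1 - 0 borrow-in) - 1 → 1 - 1 = 0, borrow out 0
  col 3: (1 - 0 borrow-in) - 0 → 1 - 0 = 1, borrow out 0
  col 4: (0 - 0 borrow-in) - 0 → 0 - 0 = 0, borrow out 0
  col 5: (1 - 0 borrow-in) - 1 → 1 - 1 = 0, borrow out 0
  col 6: (0 - 0 borrow-in) - 1 → borrow from next column: (0+2) - 1 = 1, borrow out 1
  col 7: (1 - 1 borrow-in) - 1 → borrow from next column: (0+2) - 1 = 1, borrow out 1
  col 8: (0 - 1 borrow-in) - 0 → borrow from next column: (-1+2) - 0 = 1, borrow out 1
  col 9: (1 - 1 borrow-in) - 0 → 0 - 0 = 0, borrow out 0
Reading bits MSB→LSB: 0111001000
Strip leading zeros: 111001000
= 111001000


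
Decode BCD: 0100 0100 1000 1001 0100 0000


Each 4-bit group → digit:
  0100 → 4
  0100 → 4
  1000 → 8
  1001 → 9
  0100 → 4
  0000 → 0
= 448940


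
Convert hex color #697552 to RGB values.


Hex: #697552
R = 69₁₆ = 105
G = 75₁₆ = 117
B = 52₁₆ = 82
= RGB(105, 117, 82)


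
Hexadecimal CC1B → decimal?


Positional values:
Position 0: B × 16^0 = 11 × 1 = 11
Position 1: 1 × 16^1 = 1 × 16 = 16
Position 2: C × 16^2 = 12 × 256 = 3072
Position 3: C × 16^3 = 12 × 4096 = 49152
Sum = 11 + 16 + 3072 + 49152
= 52251


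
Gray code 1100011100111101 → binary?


Gray code: 1100011100111101
MSB stays the same: 1
Each subsequent bit = prev_binary XOR current_gray:
  B[1] = 1 XOR 1 = 0
  B[2] = 0 XOR 0 = 0
  B[3] = 0 XOR 0 = 0
  B[4] = 0 XOR 0 = 0
  B[5] = 0 XOR 1 = 1
  B[6] = 1 XOR 1 = 0
  B[7] = 0 XOR 1 = 1
  B[8] = 1 XOR 0 = 1
  B[9] = 1 XOR 0 = 1
  B[10] = 1 XOR 1 = 0
  B[11] = 0 XOR 1 = 1
  B[12] = 1 XOR 1 = 0
  B[13] = 0 XOR 1 = 1
  B[14] = 1 XOR 0 = 1
  B[15] = 1 XOR 1 = 0
= 1000010111010110 (34262 decimal)


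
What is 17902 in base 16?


Divide by 16 repeatedly:
17902 ÷ 16 = 1118 remainder 14 (E)
1118 ÷ 16 = 69 remainder 14 (E)
69 ÷ 16 = 4 remainder 5 (5)
4 ÷ 16 = 0 remainder 4 (4)
Reading remainders bottom-up:
= 0x45EE


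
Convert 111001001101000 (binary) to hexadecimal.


Group into 4-bit nibbles: 0111001001101000
  0111 = 7
  0010 = 2
  0110 = 6
  1000 = 8
= 0x7268


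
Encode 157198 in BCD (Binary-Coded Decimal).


Each digit → 4-bit binary:
  1 → 0001
  5 → 0101
  7 → 0111
  1 → 0001
  9 → 1001
  8 → 1000
= 0001 0101 0111 0001 1001 1000


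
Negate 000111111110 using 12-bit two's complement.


Original: 000111111110
Step 1 - Invert all bits: 111000000001
Step 2 - Add 1: 111000000001 + 1
= 111000000010 (represents -510)


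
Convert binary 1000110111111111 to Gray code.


Binary: 1000110111111111
Gray code: G = B XOR (B >> 1)
B >> 1 = 0100011011111111
1000110111111111 XOR 0100011011111111:
  1 XOR 0 = 1
  0 XOR 1 = 1
  0 XOR 0 = 0
  0 XOR 0 = 0
  1 XOR 0 = 1
  1 XOR 1 = 0
  0 XOR 1 = 1
  1 XOR 0 = 1
  1 XOR 1 = 0
  1 XOR 1 = 0
  1 XOR 1 = 0
  1 XOR 1 = 0
  1 XOR 1 = 0
  1 XOR 1 = 0
  1 XOR 1 = 0
  1 XOR 1 = 0
= 1100101100000000


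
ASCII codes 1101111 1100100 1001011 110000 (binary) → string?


Codes (binary): 1101111 1100100 1001011 110000
Per-code ASCII lookup:
  1101111 = 111  (range 97-122: lowercase, 111 - 97 = 14) → 'o'
  1100100 = 100  (range 97-122: lowercase, 100 - 97 = 3) → 'd'
  1001011 = 75  (range 65-90: uppercase, 75 - 65 = 10) → 'K'
  110000 = 48  (range 48-57: digits, 48 - 48 = 0) → '0'
= 'odK0'


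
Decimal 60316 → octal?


Divide by 8 repeatedly:
60316 ÷ 8 = 7539 remainder 4
7539 ÷ 8 = 942 remainder 3
942 ÷ 8 = 117 remainder 6
117 ÷ 8 = 14 remainder 5
14 ÷ 8 = 1 remainder 6
1 ÷ 8 = 0 remainder 1
Reading remainders bottom-up:
= 0o165634


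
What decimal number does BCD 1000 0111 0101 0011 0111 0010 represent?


Each 4-bit group → digit:
  1000 → 8
  0111 → 7
  0101 → 5
  0011 → 3
  0111 → 7
  0010 → 2
= 875372


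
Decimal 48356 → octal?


Divide by 8 repeatedly:
48356 ÷ 8 = 6044 remainder 4
6044 ÷ 8 = 755 remainder 4
755 ÷ 8 = 94 remainder 3
94 ÷ 8 = 11 remainder 6
11 ÷ 8 = 1 remainder 3
1 ÷ 8 = 0 remainder 1
Reading remainders bottom-up:
= 0o136344


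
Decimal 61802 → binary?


Divide by 2 repeatedly:
61802 ÷ 2 = 30901 remainder 0
30901 ÷ 2 = 15450 remainder 1
15450 ÷ 2 = 7725 remainder 0
7725 ÷ 2 = 3862 remainder 1
3862 ÷ 2 = 1931 remainder 0
1931 ÷ 2 = 965 remainder 1
965 ÷ 2 = 482 remainder 1
482 ÷ 2 = 241 remainder 0
241 ÷ 2 = 120 remainder 1
120 ÷ 2 = 60 remainder 0
60 ÷ 2 = 30 remainder 0
30 ÷ 2 = 15 remainder 0
15 ÷ 2 = 7 remainder 1
7 ÷ 2 = 3 remainder 1
3 ÷ 2 = 1 remainder 1
1 ÷ 2 = 0 remainder 1
Reading remainders bottom-up:
= 1111000101101010


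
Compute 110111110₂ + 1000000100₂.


Align and add column by column (LSB to MSB, carry propagating):
  00110111110
+ 01000000100
  -----------
  col 0: 0 + 0 + 0 (carry in) = 0 → bit 0, carry out 0
  col 1: 1 + 0 + 0 (carry in) = 1 → bit 1, carry out 0
  col 2: 1 + 1 + 0 (carry in) = 2 → bit 0, carry out 1
  col 3: 1 + 0 + 1 (carry in) = 2 → bit 0, carry out 1
  col 4: 1 + 0 + 1 (carry in) = 2 → bit 0, carry out 1
  col 5: 1 + 0 + 1 (carry in) = 2 → bit 0, carry out 1
  col 6: 0 + 0 + 1 (carry in) = 1 → bit 1, carry out 0
  col 7: 1 + 0 + 0 (carry in) = 1 → bit 1, carry out 0
  col 8: 1 + 0 + 0 (carry in) = 1 → bit 1, carry out 0
  col 9: 0 + 1 + 0 (carry in) = 1 → bit 1, carry out 0
  col 10: 0 + 0 + 0 (carry in) = 0 → bit 0, carry out 0
Reading bits MSB→LSB: 01111000010
Strip leading zeros: 1111000010
= 1111000010


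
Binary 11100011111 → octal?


Group into 3-bit groups: 011100011111
  011 = 3
  100 = 4
  011 = 3
  111 = 7
= 0o3437


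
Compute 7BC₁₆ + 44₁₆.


Align and add column by column (LSB to MSB, each column mod 16 with carry):
  07BC
+ 0044
  ----
  col 0: C(12) + 4(4) + 0 (carry in) = 16 → 0(0), carry out 1
  col 1: B(11) + 4(4) + 1 (carry in) = 16 → 0(0), carry out 1
  col 2: 7(7) + 0(0) + 1 (carry in) = 8 → 8(8), carry out 0
  col 3: 0(0) + 0(0) + 0 (carry in) = 0 → 0(0), carry out 0
Reading digits MSB→LSB: 0800
Strip leading zeros: 800
= 0x800


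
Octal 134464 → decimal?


Positional values:
Position 0: 4 × 8^0 = 4
Position 1: 6 × 8^1 = 48
Position 2: 4 × 8^2 = 256
Position 3: 4 × 8^3 = 2048
Position 4: 3 × 8^4 = 12288
Position 5: 1 × 8^5 = 32768
Sum = 4 + 48 + 256 + 2048 + 12288 + 32768
= 47412


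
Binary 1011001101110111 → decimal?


Positional values:
Bit 0: 1 × 2^0 = 1
Bit 1: 1 × 2^1 = 2
Bit 2: 1 × 2^2 = 4
Bit 4: 1 × 2^4 = 16
Bit 5: 1 × 2^5 = 32
Bit 6: 1 × 2^6 = 64
Bit 8: 1 × 2^8 = 256
Bit 9: 1 × 2^9 = 512
Bit 12: 1 × 2^12 = 4096
Bit 13: 1 × 2^13 = 8192
Bit 15: 1 × 2^15 = 32768
Sum = 1 + 2 + 4 + 16 + 32 + 64 + 256 + 512 + 4096 + 8192 + 32768
= 45943


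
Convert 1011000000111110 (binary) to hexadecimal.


Group into 4-bit nibbles: 1011000000111110
  1011 = B
  0000 = 0
  0011 = 3
  1110 = E
= 0xB03E


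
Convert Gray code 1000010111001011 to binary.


Gray code: 1000010111001011
MSB stays the same: 1
Each subsequent bit = prev_binary XOR current_gray:
  B[1] = 1 XOR 0 = 1
  B[2] = 1 XOR 0 = 1
  B[3] = 1 XOR 0 = 1
  B[4] = 1 XOR 0 = 1
  B[5] = 1 XOR 1 = 0
  B[6] = 0 XOR 0 = 0
  B[7] = 0 XOR 1 = 1
  B[8] = 1 XOR 1 = 0
  B[9] = 0 XOR 1 = 1
  B[10] = 1 XOR 0 = 1
  B[11] = 1 XOR 0 = 1
  B[12] = 1 XOR 1 = 0
  B[13] = 0 XOR 0 = 0
  B[14] = 0 XOR 1 = 1
  B[15] = 1 XOR 1 = 0
= 1111100101110010 (63858 decimal)


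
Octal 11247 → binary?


Each octal digit → 3 binary bits:
  1 = 001
  1 = 001
  2 = 010
  4 = 100
  7 = 111
Concatenate: 001 001 010 100 111
= 001001010100111


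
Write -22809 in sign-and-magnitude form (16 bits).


Sign bit: 1 (negative)
Magnitude: 22809 = 101100100011001
= 1101100100011001


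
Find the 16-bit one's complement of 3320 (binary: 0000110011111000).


Original: 0000110011111000
Invert all bits:
  bit 0: 0 → 1
  bit 1: 0 → 1
  bit 2: 0 → 1
  bit 3: 0 → 1
  bit 4: 1 → 0
  bit 5: 1 → 0
  bit 6: 0 → 1
  bit 7: 0 → 1
  bit 8: 1 → 0
  bit 9: 1 → 0
  bit 10: 1 → 0
  bit 11: 1 → 0
  bit 12: 1 → 0
  bit 13: 0 → 1
  bit 14: 0 → 1
  bit 15: 0 → 1
= 1111001100000111


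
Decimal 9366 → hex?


Divide by 16 repeatedly:
9366 ÷ 16 = 585 remainder 6 (6)
585 ÷ 16 = 36 remainder 9 (9)
36 ÷ 16 = 2 remainder 4 (4)
2 ÷ 16 = 0 remainder 2 (2)
Reading remainders bottom-up:
= 0x2496


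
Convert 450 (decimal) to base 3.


Divide by 3 repeatedly:
450 ÷ 3 = 150 remainder 0
150 ÷ 3 = 50 remainder 0
50 ÷ 3 = 16 remainder 2
16 ÷ 3 = 5 remainder 1
5 ÷ 3 = 1 remainder 2
1 ÷ 3 = 0 remainder 1
Reading remainders bottom-up:
= 121200


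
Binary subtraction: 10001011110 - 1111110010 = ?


Align and subtract column by column (LSB to MSB, borrowing when needed):
  10001011110
- 01111110010
  -----------
  col 0: (0 - 0 borrow-in) - 0 → 0 - 0 = 0, borrow out 0
  col 1: (1 - 0 borrow-in) - 1 → 1 - 1 = 0, borrow out 0
  col 2: (1 - 0 borrow-in) - 0 → 1 - 0 = 1, borrow out 0
  col 3: (1 - 0 borrow-in) - 0 → 1 - 0 = 1, borrow out 0
  col 4: (1 - 0 borrow-in) - 1 → 1 - 1 = 0, borrow out 0
  col 5: (0 - 0 borrow-in) - 1 → borrow from next column: (0+2) - 1 = 1, borrow out 1
  col 6: (1 - 1 borrow-in) - 1 → borrow from next column: (0+2) - 1 = 1, borrow out 1
  col 7: (0 - 1 borrow-in) - 1 → borrow from next column: (-1+2) - 1 = 0, borrow out 1
  col 8: (0 - 1 borrow-in) - 1 → borrow from next column: (-1+2) - 1 = 0, borrow out 1
  col 9: (0 - 1 borrow-in) - 1 → borrow from next column: (-1+2) - 1 = 0, borrow out 1
  col 10: (1 - 1 borrow-in) - 0 → 0 - 0 = 0, borrow out 0
Reading bits MSB→LSB: 00001101100
Strip leading zeros: 1101100
= 1101100


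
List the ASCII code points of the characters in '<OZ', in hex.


String: '<OZ'  (3 characters)
Per-character ASCII lookup:
  '<': special character: '<' = 60 → 0x3C
  'O': uppercase starts at 65: 'O' = 65 + 14 = 79 → 0x4F
  'Z': uppercase starts at 65: 'Z' = 65 + 25 = 90 → 0x5A
= 0x3C 0x4F 0x5A


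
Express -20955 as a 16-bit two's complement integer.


Original: 0101000111011011
Step 1 - Invert all bits: 1010111000100100
Step 2 - Add 1: 1010111000100100 + 1
= 1010111000100101 (represents -20955)


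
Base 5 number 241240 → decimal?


Positional values (base 5):
  0 × 5^0 = 0 × 1 = 0
  4 × 5^1 = 4 × 5 = 20
  2 × 5^2 = 2 × 25 = 50
  1 × 5^3 = 1 × 125 = 125
  4 × 5^4 = 4 × 625 = 2500
  2 × 5^5 = 2 × 3125 = 6250
Sum = 0 + 20 + 50 + 125 + 2500 + 6250
= 8945


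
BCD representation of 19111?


Each digit → 4-bit binary:
  1 → 0001
  9 → 1001
  1 → 0001
  1 → 0001
  1 → 0001
= 0001 1001 0001 0001 0001


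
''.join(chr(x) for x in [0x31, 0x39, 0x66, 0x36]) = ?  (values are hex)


Codes (hex): 0x31 0x39 0x66 0x36
Per-code ASCII lookup:
  0x31 = 49  (range 48-57: digits, 49 - 48 = 1) → '1'
  0x39 = 57  (range 48-57: digits, 57 - 48 = 9) → '9'
  0x66 = 102  (range 97-122: lowercase, 102 - 97 = 5) → 'f'
  0x36 = 54  (range 48-57: digits, 54 - 48 = 6) → '6'
= '19f6'


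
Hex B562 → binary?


Each hex digit → 4 binary bits:
  B = 1011
  5 = 0101
  6 = 0110
  2 = 0010
Concatenate: 1011 0101 0110 0010
= 1011010101100010


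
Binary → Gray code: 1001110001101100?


Binary: 1001110001101100
Gray code: G = B XOR (B >> 1)
B >> 1 = 0100111000110110
1001110001101100 XOR 0100111000110110:
  1 XOR 0 = 1
  0 XOR 1 = 1
  0 XOR 0 = 0
  1 XOR 0 = 1
  1 XOR 1 = 0
  1 XOR 1 = 0
  0 XOR 1 = 1
  0 XOR 0 = 0
  0 XOR 0 = 0
  1 XOR 0 = 1
  1 XOR 1 = 0
  0 XOR 1 = 1
  1 XOR 0 = 1
  1 XOR 1 = 0
  0 XOR 1 = 1
  0 XOR 0 = 0
= 1101001001011010


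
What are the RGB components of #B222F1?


Hex: #B222F1
R = B2₁₆ = 178
G = 22₁₆ = 34
B = F1₁₆ = 241
= RGB(178, 34, 241)


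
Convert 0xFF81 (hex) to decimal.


Positional values:
Position 0: 1 × 16^0 = 1 × 1 = 1
Position 1: 8 × 16^1 = 8 × 16 = 128
Position 2: F × 16^2 = 15 × 256 = 3840
Position 3: F × 16^3 = 15 × 4096 = 61440
Sum = 1 + 128 + 3840 + 61440
= 65409


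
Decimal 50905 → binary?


Divide by 2 repeatedly:
50905 ÷ 2 = 25452 remainder 1
25452 ÷ 2 = 12726 remainder 0
12726 ÷ 2 = 6363 remainder 0
6363 ÷ 2 = 3181 remainder 1
3181 ÷ 2 = 1590 remainder 1
1590 ÷ 2 = 795 remainder 0
795 ÷ 2 = 397 remainder 1
397 ÷ 2 = 198 remainder 1
198 ÷ 2 = 99 remainder 0
99 ÷ 2 = 49 remainder 1
49 ÷ 2 = 24 remainder 1
24 ÷ 2 = 12 remainder 0
12 ÷ 2 = 6 remainder 0
6 ÷ 2 = 3 remainder 0
3 ÷ 2 = 1 remainder 1
1 ÷ 2 = 0 remainder 1
Reading remainders bottom-up:
= 1100011011011001


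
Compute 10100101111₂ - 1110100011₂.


Align and subtract column by column (LSB to MSB, borrowing when needed):
  10100101111
- 01110100011
  -----------
  col 0: (1 - 0 borrow-in) - 1 → 1 - 1 = 0, borrow out 0
  col 1: (1 - 0 borrow-in) - 1 → 1 - 1 = 0, borrow out 0
  col 2: (1 - 0 borrow-in) - 0 → 1 - 0 = 1, borrow out 0
  col 3: (1 - 0 borrow-in) - 0 → 1 - 0 = 1, borrow out 0
  col 4: (0 - 0 borrow-in) - 0 → 0 - 0 = 0, borrow out 0
  col 5: (1 - 0 borrow-in) - 1 → 1 - 1 = 0, borrow out 0
  col 6: (0 - 0 borrow-in) - 0 → 0 - 0 = 0, borrow out 0
  col 7: (0 - 0 borrow-in) - 1 → borrow from next column: (0+2) - 1 = 1, borrow out 1
  col 8: (1 - 1 borrow-in) - 1 → borrow from next column: (0+2) - 1 = 1, borrow out 1
  col 9: (0 - 1 borrow-in) - 1 → borrow from next column: (-1+2) - 1 = 0, borrow out 1
  col 10: (1 - 1 borrow-in) - 0 → 0 - 0 = 0, borrow out 0
Reading bits MSB→LSB: 00110001100
Strip leading zeros: 110001100
= 110001100


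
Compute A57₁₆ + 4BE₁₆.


Align and add column by column (LSB to MSB, each column mod 16 with carry):
  0A57
+ 04BE
  ----
  col 0: 7(7) + E(14) + 0 (carry in) = 21 → 5(5), carry out 1
  col 1: 5(5) + B(11) + 1 (carry in) = 17 → 1(1), carry out 1
  col 2: A(10) + 4(4) + 1 (carry in) = 15 → F(15), carry out 0
  col 3: 0(0) + 0(0) + 0 (carry in) = 0 → 0(0), carry out 0
Reading digits MSB→LSB: 0F15
Strip leading zeros: F15
= 0xF15


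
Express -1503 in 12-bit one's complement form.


Original: 010111011111
Invert all bits:
  bit 0: 0 → 1
  bit 1: 1 → 0
  bit 2: 0 → 1
  bit 3: 1 → 0
  bit 4: 1 → 0
  bit 5: 1 → 0
  bit 6: 0 → 1
  bit 7: 1 → 0
  bit 8: 1 → 0
  bit 9: 1 → 0
  bit 10: 1 → 0
  bit 11: 1 → 0
= 101000100000


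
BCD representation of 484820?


Each digit → 4-bit binary:
  4 → 0100
  8 → 1000
  4 → 0100
  8 → 1000
  2 → 0010
  0 → 0000
= 0100 1000 0100 1000 0010 0000


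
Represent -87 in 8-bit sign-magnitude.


Sign bit: 1 (negative)
Magnitude: 87 = 1010111
= 11010111


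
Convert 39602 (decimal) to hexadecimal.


Divide by 16 repeatedly:
39602 ÷ 16 = 2475 remainder 2 (2)
2475 ÷ 16 = 154 remainder 11 (B)
154 ÷ 16 = 9 remainder 10 (A)
9 ÷ 16 = 0 remainder 9 (9)
Reading remainders bottom-up:
= 0x9AB2


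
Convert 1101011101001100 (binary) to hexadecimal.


Group into 4-bit nibbles: 1101011101001100
  1101 = D
  0111 = 7
  0100 = 4
  1100 = C
= 0xD74C


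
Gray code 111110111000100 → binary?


Gray code: 111110111000100
MSB stays the same: 1
Each subsequent bit = prev_binary XOR current_gray:
  B[1] = 1 XOR 1 = 0
  B[2] = 0 XOR 1 = 1
  B[3] = 1 XOR 1 = 0
  B[4] = 0 XOR 1 = 1
  B[5] = 1 XOR 0 = 1
  B[6] = 1 XOR 1 = 0
  B[7] = 0 XOR 1 = 1
  B[8] = 1 XOR 1 = 0
  B[9] = 0 XOR 0 = 0
  B[10] = 0 XOR 0 = 0
  B[11] = 0 XOR 0 = 0
  B[12] = 0 XOR 1 = 1
  B[13] = 1 XOR 0 = 1
  B[14] = 1 XOR 0 = 1
= 101011010000111 (22151 decimal)


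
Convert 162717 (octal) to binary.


Each octal digit → 3 binary bits:
  1 = 001
  6 = 110
  2 = 010
  7 = 111
  1 = 001
  7 = 111
Concatenate: 001 110 010 111 001 111
= 001110010111001111


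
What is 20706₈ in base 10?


Positional values:
Position 0: 6 × 8^0 = 6
Position 1: 0 × 8^1 = 0
Position 2: 7 × 8^2 = 448
Position 3: 0 × 8^3 = 0
Position 4: 2 × 8^4 = 8192
Sum = 6 + 0 + 448 + 0 + 8192
= 8646


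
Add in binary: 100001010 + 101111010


Align and add column by column (LSB to MSB, carry propagating):
  0100001010
+ 0101111010
  ----------
  col 0: 0 + 0 + 0 (carry in) = 0 → bit 0, carry out 0
  col 1: 1 + 1 + 0 (carry in) = 2 → bit 0, carry out 1
  col 2: 0 + 0 + 1 (carry in) = 1 → bit 1, carry out 0
  col 3: 1 + 1 + 0 (carry in) = 2 → bit 0, carry out 1
  col 4: 0 + 1 + 1 (carry in) = 2 → bit 0, carry out 1
  col 5: 0 + 1 + 1 (carry in) = 2 → bit 0, carry out 1
  col 6: 0 + 1 + 1 (carry in) = 2 → bit 0, carry out 1
  col 7: 0 + 0 + 1 (carry in) = 1 → bit 1, carry out 0
  col 8: 1 + 1 + 0 (carry in) = 2 → bit 0, carry out 1
  col 9: 0 + 0 + 1 (carry in) = 1 → bit 1, carry out 0
Reading bits MSB→LSB: 1010000100
Strip leading zeros: 1010000100
= 1010000100


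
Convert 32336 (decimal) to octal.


Divide by 8 repeatedly:
32336 ÷ 8 = 4042 remainder 0
4042 ÷ 8 = 505 remainder 2
505 ÷ 8 = 63 remainder 1
63 ÷ 8 = 7 remainder 7
7 ÷ 8 = 0 remainder 7
Reading remainders bottom-up:
= 0o77120


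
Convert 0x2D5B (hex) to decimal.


Positional values:
Position 0: B × 16^0 = 11 × 1 = 11
Position 1: 5 × 16^1 = 5 × 16 = 80
Position 2: D × 16^2 = 13 × 256 = 3328
Position 3: 2 × 16^3 = 2 × 4096 = 8192
Sum = 11 + 80 + 3328 + 8192
= 11611


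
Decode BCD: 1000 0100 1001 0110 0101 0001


Each 4-bit group → digit:
  1000 → 8
  0100 → 4
  1001 → 9
  0110 → 6
  0101 → 5
  0001 → 1
= 849651


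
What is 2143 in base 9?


Divide by 9 repeatedly:
2143 ÷ 9 = 238 remainder 1
238 ÷ 9 = 26 remainder 4
26 ÷ 9 = 2 remainder 8
2 ÷ 9 = 0 remainder 2
Reading remainders bottom-up:
= 2841


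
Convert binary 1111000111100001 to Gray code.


Binary: 1111000111100001
Gray code: G = B XOR (B >> 1)
B >> 1 = 0111100011110000
1111000111100001 XOR 0111100011110000:
  1 XOR 0 = 1
  1 XOR 1 = 0
  1 XOR 1 = 0
  1 XOR 1 = 0
  0 XOR 1 = 1
  0 XOR 0 = 0
  0 XOR 0 = 0
  1 XOR 0 = 1
  1 XOR 1 = 0
  1 XOR 1 = 0
  1 XOR 1 = 0
  0 XOR 1 = 1
  0 XOR 0 = 0
  0 XOR 0 = 0
  0 XOR 0 = 0
  1 XOR 0 = 1
= 1000100100010001


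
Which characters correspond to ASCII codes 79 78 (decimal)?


Codes (decimal): 79 78
Per-code ASCII lookup:
  79  (range 65-90: uppercase, 79 - 65 = 14) → 'O'
  78  (range 65-90: uppercase, 78 - 65 = 13) → 'N'
= 'ON'


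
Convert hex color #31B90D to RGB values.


Hex: #31B90D
R = 31₁₆ = 49
G = B9₁₆ = 185
B = 0D₁₆ = 13
= RGB(49, 185, 13)


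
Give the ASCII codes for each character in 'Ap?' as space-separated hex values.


String: 'Ap?'  (3 characters)
Per-character ASCII lookup:
  'A': uppercase starts at 65: 'A' = 65 + 0 = 65 → 0x41
  'p': lowercase starts at 97: 'p' = 97 + 15 = 112 → 0x70
  '?': special character: '?' = 63 → 0x3F
= 0x41 0x70 0x3F


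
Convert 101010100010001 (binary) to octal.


Group into 3-bit groups: 101010100010001
  101 = 5
  010 = 2
  100 = 4
  010 = 2
  001 = 1
= 0o52421


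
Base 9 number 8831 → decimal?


Positional values (base 9):
  1 × 9^0 = 1 × 1 = 1
  3 × 9^1 = 3 × 9 = 27
  8 × 9^2 = 8 × 81 = 648
  8 × 9^3 = 8 × 729 = 5832
Sum = 1 + 27 + 648 + 5832
= 6508


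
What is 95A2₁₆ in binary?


Each hex digit → 4 binary bits:
  9 = 1001
  5 = 0101
  A = 1010
  2 = 0010
Concatenate: 1001 0101 1010 0010
= 1001010110100010


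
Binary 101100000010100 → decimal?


Positional values:
Bit 2: 1 × 2^2 = 4
Bit 4: 1 × 2^4 = 16
Bit 11: 1 × 2^11 = 2048
Bit 12: 1 × 2^12 = 4096
Bit 14: 1 × 2^14 = 16384
Sum = 4 + 16 + 2048 + 4096 + 16384
= 22548


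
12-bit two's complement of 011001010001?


Original: 011001010001
Step 1 - Invert all bits: 100110101110
Step 2 - Add 1: 100110101110 + 1
= 100110101111 (represents -1617)


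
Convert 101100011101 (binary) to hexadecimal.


Group into 4-bit nibbles: 101100011101
  1011 = B
  0001 = 1
  1101 = D
= 0xB1D


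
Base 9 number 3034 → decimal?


Positional values (base 9):
  4 × 9^0 = 4 × 1 = 4
  3 × 9^1 = 3 × 9 = 27
  0 × 9^2 = 0 × 81 = 0
  3 × 9^3 = 3 × 729 = 2187
Sum = 4 + 27 + 0 + 2187
= 2218


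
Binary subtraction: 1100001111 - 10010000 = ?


Align and subtract column by column (LSB to MSB, borrowing when needed):
  1100001111
- 0010010000
  ----------
  col 0: (1 - 0 borrow-in) - 0 → 1 - 0 = 1, borrow out 0
  col 1: (1 - 0 borrow-in) - 0 → 1 - 0 = 1, borrow out 0
  col 2: (1 - 0 borrow-in) - 0 → 1 - 0 = 1, borrow out 0
  col 3: (1 - 0 borrow-in) - 0 → 1 - 0 = 1, borrow out 0
  col 4: (0 - 0 borrow-in) - 1 → borrow from next column: (0+2) - 1 = 1, borrow out 1
  col 5: (0 - 1 borrow-in) - 0 → borrow from next column: (-1+2) - 0 = 1, borrow out 1
  col 6: (0 - 1 borrow-in) - 0 → borrow from next column: (-1+2) - 0 = 1, borrow out 1
  col 7: (0 - 1 borrow-in) - 1 → borrow from next column: (-1+2) - 1 = 0, borrow out 1
  col 8: (1 - 1 borrow-in) - 0 → 0 - 0 = 0, borrow out 0
  col 9: (1 - 0 borrow-in) - 0 → 1 - 0 = 1, borrow out 0
Reading bits MSB→LSB: 1001111111
Strip leading zeros: 1001111111
= 1001111111


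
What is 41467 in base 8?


Divide by 8 repeatedly:
41467 ÷ 8 = 5183 remainder 3
5183 ÷ 8 = 647 remainder 7
647 ÷ 8 = 80 remainder 7
80 ÷ 8 = 10 remainder 0
10 ÷ 8 = 1 remainder 2
1 ÷ 8 = 0 remainder 1
Reading remainders bottom-up:
= 0o120773


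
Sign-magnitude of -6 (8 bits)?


Sign bit: 1 (negative)
Magnitude: 6 = 0000110
= 10000110


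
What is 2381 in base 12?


Divide by 12 repeatedly:
2381 ÷ 12 = 198 remainder 5
198 ÷ 12 = 16 remainder 6
16 ÷ 12 = 1 remainder 4
1 ÷ 12 = 0 remainder 1
Reading remainders bottom-up:
= 1465


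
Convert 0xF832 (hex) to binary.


Each hex digit → 4 binary bits:
  F = 1111
  8 = 1000
  3 = 0011
  2 = 0010
Concatenate: 1111 1000 0011 0010
= 1111100000110010


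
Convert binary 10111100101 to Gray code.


Binary: 10111100101
Gray code: G = B XOR (B >> 1)
B >> 1 = 01011110010
10111100101 XOR 01011110010:
  1 XOR 0 = 1
  0 XOR 1 = 1
  1 XOR 0 = 1
  1 XOR 1 = 0
  1 XOR 1 = 0
  1 XOR 1 = 0
  0 XOR 1 = 1
  0 XOR 0 = 0
  1 XOR 0 = 1
  0 XOR 1 = 1
  1 XOR 0 = 1
= 11100010111


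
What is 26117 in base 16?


Divide by 16 repeatedly:
26117 ÷ 16 = 1632 remainder 5 (5)
1632 ÷ 16 = 102 remainder 0 (0)
102 ÷ 16 = 6 remainder 6 (6)
6 ÷ 16 = 0 remainder 6 (6)
Reading remainders bottom-up:
= 0x6605


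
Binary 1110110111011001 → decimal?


Positional values:
Bit 0: 1 × 2^0 = 1
Bit 3: 1 × 2^3 = 8
Bit 4: 1 × 2^4 = 16
Bit 6: 1 × 2^6 = 64
Bit 7: 1 × 2^7 = 128
Bit 8: 1 × 2^8 = 256
Bit 10: 1 × 2^10 = 1024
Bit 11: 1 × 2^11 = 2048
Bit 13: 1 × 2^13 = 8192
Bit 14: 1 × 2^14 = 16384
Bit 15: 1 × 2^15 = 32768
Sum = 1 + 8 + 16 + 64 + 128 + 256 + 1024 + 2048 + 8192 + 16384 + 32768
= 60889


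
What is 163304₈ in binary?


Each octal digit → 3 binary bits:
  1 = 001
  6 = 110
  3 = 011
  3 = 011
  0 = 000
  4 = 100
Concatenate: 001 110 011 011 000 100
= 001110011011000100


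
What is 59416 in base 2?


Divide by 2 repeatedly:
59416 ÷ 2 = 29708 remainder 0
29708 ÷ 2 = 14854 remainder 0
14854 ÷ 2 = 7427 remainder 0
7427 ÷ 2 = 3713 remainder 1
3713 ÷ 2 = 1856 remainder 1
1856 ÷ 2 = 928 remainder 0
928 ÷ 2 = 464 remainder 0
464 ÷ 2 = 232 remainder 0
232 ÷ 2 = 116 remainder 0
116 ÷ 2 = 58 remainder 0
58 ÷ 2 = 29 remainder 0
29 ÷ 2 = 14 remainder 1
14 ÷ 2 = 7 remainder 0
7 ÷ 2 = 3 remainder 1
3 ÷ 2 = 1 remainder 1
1 ÷ 2 = 0 remainder 1
Reading remainders bottom-up:
= 1110100000011000


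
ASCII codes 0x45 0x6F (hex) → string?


Codes (hex): 0x45 0x6F
Per-code ASCII lookup:
  0x45 = 69  (range 65-90: uppercase, 69 - 65 = 4) → 'E'
  0x6F = 111  (range 97-122: lowercase, 111 - 97 = 14) → 'o'
= 'Eo'


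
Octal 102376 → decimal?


Positional values:
Position 0: 6 × 8^0 = 6
Position 1: 7 × 8^1 = 56
Position 2: 3 × 8^2 = 192
Position 3: 2 × 8^3 = 1024
Position 4: 0 × 8^4 = 0
Position 5: 1 × 8^5 = 32768
Sum = 6 + 56 + 192 + 1024 + 0 + 32768
= 34046


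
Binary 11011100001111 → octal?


Group into 3-bit groups: 011011100001111
  011 = 3
  011 = 3
  100 = 4
  001 = 1
  111 = 7
= 0o33417


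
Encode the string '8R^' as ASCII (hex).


String: '8R^'  (3 characters)
Per-character ASCII lookup:
  '8': digits start at 48: '8' = 48 + 8 = 56 → 0x38
  'R': uppercase starts at 65: 'R' = 65 + 17 = 82 → 0x52
  '^': special character: '^' = 94 → 0x5E
= 0x38 0x52 0x5E


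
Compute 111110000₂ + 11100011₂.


Align and add column by column (LSB to MSB, carry propagating):
  0111110000
+ 0011100011
  ----------
  col 0: 0 + 1 + 0 (carry in) = 1 → bit 1, carry out 0
  col 1: 0 + 1 + 0 (carry in) = 1 → bit 1, carry out 0
  col 2: 0 + 0 + 0 (carry in) = 0 → bit 0, carry out 0
  col 3: 0 + 0 + 0 (carry in) = 0 → bit 0, carry out 0
  col 4: 1 + 0 + 0 (carry in) = 1 → bit 1, carry out 0
  col 5: 1 + 1 + 0 (carry in) = 2 → bit 0, carry out 1
  col 6: 1 + 1 + 1 (carry in) = 3 → bit 1, carry out 1
  col 7: 1 + 1 + 1 (carry in) = 3 → bit 1, carry out 1
  col 8: 1 + 0 + 1 (carry in) = 2 → bit 0, carry out 1
  col 9: 0 + 0 + 1 (carry in) = 1 → bit 1, carry out 0
Reading bits MSB→LSB: 1011010011
Strip leading zeros: 1011010011
= 1011010011


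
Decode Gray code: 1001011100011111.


Gray code: 1001011100011111
MSB stays the same: 1
Each subsequent bit = prev_binary XOR current_gray:
  B[1] = 1 XOR 0 = 1
  B[2] = 1 XOR 0 = 1
  B[3] = 1 XOR 1 = 0
  B[4] = 0 XOR 0 = 0
  B[5] = 0 XOR 1 = 1
  B[6] = 1 XOR 1 = 0
  B[7] = 0 XOR 1 = 1
  B[8] = 1 XOR 0 = 1
  B[9] = 1 XOR 0 = 1
  B[10] = 1 XOR 0 = 1
  B[11] = 1 XOR 1 = 0
  B[12] = 0 XOR 1 = 1
  B[13] = 1 XOR 1 = 0
  B[14] = 0 XOR 1 = 1
  B[15] = 1 XOR 1 = 0
= 1110010111101010 (58858 decimal)


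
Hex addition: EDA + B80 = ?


Align and add column by column (LSB to MSB, each column mod 16 with carry):
  0EDA
+ 0B80
  ----
  col 0: A(10) + 0(0) + 0 (carry in) = 10 → A(10), carry out 0
  col 1: D(13) + 8(8) + 0 (carry in) = 21 → 5(5), carry out 1
  col 2: E(14) + B(11) + 1 (carry in) = 26 → A(10), carry out 1
  col 3: 0(0) + 0(0) + 1 (carry in) = 1 → 1(1), carry out 0
Reading digits MSB→LSB: 1A5A
Strip leading zeros: 1A5A
= 0x1A5A


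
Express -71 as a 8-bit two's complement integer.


Original: 01000111
Step 1 - Invert all bits: 10111000
Step 2 - Add 1: 10111000 + 1
= 10111001 (represents -71)


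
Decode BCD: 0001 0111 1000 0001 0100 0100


Each 4-bit group → digit:
  0001 → 1
  0111 → 7
  1000 → 8
  0001 → 1
  0100 → 4
  0100 → 4
= 178144


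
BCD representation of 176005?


Each digit → 4-bit binary:
  1 → 0001
  7 → 0111
  6 → 0110
  0 → 0000
  0 → 0000
  5 → 0101
= 0001 0111 0110 0000 0000 0101


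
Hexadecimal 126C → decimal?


Positional values:
Position 0: C × 16^0 = 12 × 1 = 12
Position 1: 6 × 16^1 = 6 × 16 = 96
Position 2: 2 × 16^2 = 2 × 256 = 512
Position 3: 1 × 16^3 = 1 × 4096 = 4096
Sum = 12 + 96 + 512 + 4096
= 4716


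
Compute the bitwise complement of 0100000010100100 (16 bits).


Original: 0100000010100100
Invert all bits:
  bit 0: 0 → 1
  bit 1: 1 → 0
  bit 2: 0 → 1
  bit 3: 0 → 1
  bit 4: 0 → 1
  bit 5: 0 → 1
  bit 6: 0 → 1
  bit 7: 0 → 1
  bit 8: 1 → 0
  bit 9: 0 → 1
  bit 10: 1 → 0
  bit 11: 0 → 1
  bit 12: 0 → 1
  bit 13: 1 → 0
  bit 14: 0 → 1
  bit 15: 0 → 1
= 1011111101011011


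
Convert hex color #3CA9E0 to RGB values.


Hex: #3CA9E0
R = 3C₁₆ = 60
G = A9₁₆ = 169
B = E0₁₆ = 224
= RGB(60, 169, 224)


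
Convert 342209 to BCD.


Each digit → 4-bit binary:
  3 → 0011
  4 → 0100
  2 → 0010
  2 → 0010
  0 → 0000
  9 → 1001
= 0011 0100 0010 0010 0000 1001


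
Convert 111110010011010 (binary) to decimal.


Positional values:
Bit 1: 1 × 2^1 = 2
Bit 3: 1 × 2^3 = 8
Bit 4: 1 × 2^4 = 16
Bit 7: 1 × 2^7 = 128
Bit 10: 1 × 2^10 = 1024
Bit 11: 1 × 2^11 = 2048
Bit 12: 1 × 2^12 = 4096
Bit 13: 1 × 2^13 = 8192
Bit 14: 1 × 2^14 = 16384
Sum = 2 + 8 + 16 + 128 + 1024 + 2048 + 4096 + 8192 + 16384
= 31898


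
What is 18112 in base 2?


Divide by 2 repeatedly:
18112 ÷ 2 = 9056 remainder 0
9056 ÷ 2 = 4528 remainder 0
4528 ÷ 2 = 2264 remainder 0
2264 ÷ 2 = 1132 remainder 0
1132 ÷ 2 = 566 remainder 0
566 ÷ 2 = 283 remainder 0
283 ÷ 2 = 141 remainder 1
141 ÷ 2 = 70 remainder 1
70 ÷ 2 = 35 remainder 0
35 ÷ 2 = 17 remainder 1
17 ÷ 2 = 8 remainder 1
8 ÷ 2 = 4 remainder 0
4 ÷ 2 = 2 remainder 0
2 ÷ 2 = 1 remainder 0
1 ÷ 2 = 0 remainder 1
Reading remainders bottom-up:
= 100011011000000


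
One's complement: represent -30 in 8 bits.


Original: 00011110
Invert all bits:
  bit 0: 0 → 1
  bit 1: 0 → 1
  bit 2: 0 → 1
  bit 3: 1 → 0
  bit 4: 1 → 0
  bit 5: 1 → 0
  bit 6: 1 → 0
  bit 7: 0 → 1
= 11100001


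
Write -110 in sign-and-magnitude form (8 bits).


Sign bit: 1 (negative)
Magnitude: 110 = 1101110
= 11101110


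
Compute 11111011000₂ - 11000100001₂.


Align and subtract column by column (LSB to MSB, borrowing when needed):
  11111011000
- 11000100001
  -----------
  col 0: (0 - 0 borrow-in) - 1 → borrow from next column: (0+2) - 1 = 1, borrow out 1
  col 1: (0 - 1 borrow-in) - 0 → borrow from next column: (-1+2) - 0 = 1, borrow out 1
  col 2: (0 - 1 borrow-in) - 0 → borrow from next column: (-1+2) - 0 = 1, borrow out 1
  col 3: (1 - 1 borrow-in) - 0 → 0 - 0 = 0, borrow out 0
  col 4: (1 - 0 borrow-in) - 0 → 1 - 0 = 1, borrow out 0
  col 5: (0 - 0 borrow-in) - 1 → borrow from next column: (0+2) - 1 = 1, borrow out 1
  col 6: (1 - 1 borrow-in) - 0 → 0 - 0 = 0, borrow out 0
  col 7: (1 - 0 borrow-in) - 0 → 1 - 0 = 1, borrow out 0
  col 8: (1 - 0 borrow-in) - 0 → 1 - 0 = 1, borrow out 0
  col 9: (1 - 0 borrow-in) - 1 → 1 - 1 = 0, borrow out 0
  col 10: (1 - 0 borrow-in) - 1 → 1 - 1 = 0, borrow out 0
Reading bits MSB→LSB: 00110110111
Strip leading zeros: 110110111
= 110110111


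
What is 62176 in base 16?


Divide by 16 repeatedly:
62176 ÷ 16 = 3886 remainder 0 (0)
3886 ÷ 16 = 242 remainder 14 (E)
242 ÷ 16 = 15 remainder 2 (2)
15 ÷ 16 = 0 remainder 15 (F)
Reading remainders bottom-up:
= 0xF2E0


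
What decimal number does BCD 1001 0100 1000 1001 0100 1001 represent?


Each 4-bit group → digit:
  1001 → 9
  0100 → 4
  1000 → 8
  1001 → 9
  0100 → 4
  1001 → 9
= 948949
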